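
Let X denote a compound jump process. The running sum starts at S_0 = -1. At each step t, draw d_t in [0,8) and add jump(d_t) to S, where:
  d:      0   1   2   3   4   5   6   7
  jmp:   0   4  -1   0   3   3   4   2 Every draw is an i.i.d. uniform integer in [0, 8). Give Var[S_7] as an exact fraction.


Outcome values over d=0..7: [0, 4, -1, 0, 3, 3, 4, 2]
Σy = 15, Σy² = 55, M = 8
μ = 15/8 = 15/8,  σ² = 55/8 − (15/8)² = 215/64
Independent increments: Var[S_7] = 7·σ² = 7·(215/64) = 1505/64

1505/64


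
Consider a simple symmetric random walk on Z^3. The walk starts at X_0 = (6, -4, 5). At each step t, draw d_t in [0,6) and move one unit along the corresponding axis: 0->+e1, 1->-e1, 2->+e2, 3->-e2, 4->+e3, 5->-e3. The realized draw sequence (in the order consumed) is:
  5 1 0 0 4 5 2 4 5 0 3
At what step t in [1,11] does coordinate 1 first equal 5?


t=0: X=(6, -4, 5), d=5 → -e3, X_1=(6, -4, 4)
t=1: X=(6, -4, 4), d=1 → -e1, X_2=(5, -4, 4)
t=2: X=(5, -4, 4), d=0 → +e1, X_3=(6, -4, 4)
t=3: X=(6, -4, 4), d=0 → +e1, X_4=(7, -4, 4)
t=4: X=(7, -4, 4), d=4 → +e3, X_5=(7, -4, 5)
t=5: X=(7, -4, 5), d=5 → -e3, X_6=(7, -4, 4)
t=6: X=(7, -4, 4), d=2 → +e2, X_7=(7, -3, 4)
t=7: X=(7, -3, 4), d=4 → +e3, X_8=(7, -3, 5)
t=8: X=(7, -3, 5), d=5 → -e3, X_9=(7, -3, 4)
t=9: X=(7, -3, 4), d=0 → +e1, X_10=(8, -3, 4)
t=10: X=(8, -3, 4), d=3 → -e2, X_11=(8, -4, 4)

2


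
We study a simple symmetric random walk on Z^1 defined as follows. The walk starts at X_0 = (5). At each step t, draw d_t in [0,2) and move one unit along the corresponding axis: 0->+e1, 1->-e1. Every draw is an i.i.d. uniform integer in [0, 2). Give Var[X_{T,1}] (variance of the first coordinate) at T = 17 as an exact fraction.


17

Outcome values over d=0..1: [1, -1]
Σy = 0, Σy² = 2, M = 2
μ = 0/2 = 0,  σ² = 2/2 − (0)² = 1
Independent increments: Var[X_17] = 17·σ² = 17·(1) = 17


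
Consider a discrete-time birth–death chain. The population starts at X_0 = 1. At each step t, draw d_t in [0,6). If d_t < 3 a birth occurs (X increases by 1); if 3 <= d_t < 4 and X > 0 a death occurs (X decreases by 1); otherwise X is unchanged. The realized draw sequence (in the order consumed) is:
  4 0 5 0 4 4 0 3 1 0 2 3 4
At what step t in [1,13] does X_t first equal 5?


10

t=0: X=1, d=4 → hold, X_1=1
t=1: X=1, d=0 → birth, X_2=2
t=2: X=2, d=5 → hold, X_3=2
t=3: X=2, d=0 → birth, X_4=3
t=4: X=3, d=4 → hold, X_5=3
t=5: X=3, d=4 → hold, X_6=3
t=6: X=3, d=0 → birth, X_7=4
t=7: X=4, d=3 → death, X_8=3
t=8: X=3, d=1 → birth, X_9=4
t=9: X=4, d=0 → birth, X_10=5
t=10: X=5, d=2 → birth, X_11=6
t=11: X=6, d=3 → death, X_12=5
t=12: X=5, d=4 → hold, X_13=5


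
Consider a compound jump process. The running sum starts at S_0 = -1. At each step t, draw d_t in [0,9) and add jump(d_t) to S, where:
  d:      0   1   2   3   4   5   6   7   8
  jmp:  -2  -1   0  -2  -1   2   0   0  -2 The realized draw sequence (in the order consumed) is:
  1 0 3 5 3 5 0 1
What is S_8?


t=0: S=-1, d=1, jump=-1, S_1=-2
t=1: S=-2, d=0, jump=-2, S_2=-4
t=2: S=-4, d=3, jump=-2, S_3=-6
t=3: S=-6, d=5, jump=2, S_4=-4
t=4: S=-4, d=3, jump=-2, S_5=-6
t=5: S=-6, d=5, jump=2, S_6=-4
t=6: S=-4, d=0, jump=-2, S_7=-6
t=7: S=-6, d=1, jump=-1, S_8=-7

-7


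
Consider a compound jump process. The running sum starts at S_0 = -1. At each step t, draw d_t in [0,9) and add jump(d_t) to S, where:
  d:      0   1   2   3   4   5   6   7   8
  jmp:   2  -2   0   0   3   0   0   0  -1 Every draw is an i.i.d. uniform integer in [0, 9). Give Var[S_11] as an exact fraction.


1738/81

Outcome values over d=0..8: [2, -2, 0, 0, 3, 0, 0, 0, -1]
Σy = 2, Σy² = 18, M = 9
μ = 2/9 = 2/9,  σ² = 18/9 − (2/9)² = 158/81
Independent increments: Var[S_11] = 11·σ² = 11·(158/81) = 1738/81


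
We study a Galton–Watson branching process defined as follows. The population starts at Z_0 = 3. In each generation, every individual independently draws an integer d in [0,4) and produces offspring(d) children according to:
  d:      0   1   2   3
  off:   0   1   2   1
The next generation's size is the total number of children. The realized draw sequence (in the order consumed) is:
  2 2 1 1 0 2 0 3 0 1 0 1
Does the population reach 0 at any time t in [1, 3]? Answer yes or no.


gen 0: Z_0=3, draws=[2, 2, 1], offspring=[2, 2, 1], Z_1=5
gen 1: Z_1=5, draws=[1, 0, 2, 0, 3], offspring=[1, 0, 2, 0, 1], Z_2=4
gen 2: Z_2=4, draws=[0, 1, 0, 1], offspring=[0, 1, 0, 1], Z_3=2

no


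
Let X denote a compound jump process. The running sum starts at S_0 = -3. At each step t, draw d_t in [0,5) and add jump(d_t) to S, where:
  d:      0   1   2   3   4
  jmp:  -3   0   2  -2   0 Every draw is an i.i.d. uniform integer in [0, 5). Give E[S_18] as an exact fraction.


-69/5

Outcome values over d=0..4: [-3, 0, 2, -2, 0]
Σy = -3, Σy² = 17, M = 5
μ = -3/5 = -3/5,  σ² = 17/5 − (-3/5)² = 76/25
E[S_18] = -3 + 18·(-3/5) = -69/5


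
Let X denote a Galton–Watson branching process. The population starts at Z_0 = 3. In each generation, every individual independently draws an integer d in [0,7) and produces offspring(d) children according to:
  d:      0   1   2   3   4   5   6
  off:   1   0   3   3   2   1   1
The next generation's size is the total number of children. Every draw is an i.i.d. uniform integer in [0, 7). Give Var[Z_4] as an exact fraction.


659803320/5764801

Outcome values over d=0..6: [1, 0, 3, 3, 2, 1, 1]
Σy = 11, Σy² = 25, M = 7
μ = 11/7 = 11/7,  σ² = 25/7 − (11/7)² = 54/49
V_0 = 0, E_0 = 3
V_1 = 54/49·E_0 + (11/7)²·V_0 = 162/49;  E_1 = 33/7
V_2 = 54/49·E_1 + (11/7)²·V_1 = 32076/2401;  E_2 = 363/49
V_3 = 54/49·E_2 + (11/7)²·V_2 = 4841694/117649;  E_3 = 3993/343
V_4 = 54/49·E_3 + (11/7)²·V_3 = 659803320/5764801;  E_4 = 43923/2401


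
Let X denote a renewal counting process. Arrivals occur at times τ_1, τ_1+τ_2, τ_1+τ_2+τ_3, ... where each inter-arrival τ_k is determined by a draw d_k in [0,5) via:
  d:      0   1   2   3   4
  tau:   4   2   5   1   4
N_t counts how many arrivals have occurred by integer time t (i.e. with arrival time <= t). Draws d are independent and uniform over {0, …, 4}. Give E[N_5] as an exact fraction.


Inter-arrival values over d=0..4: [4, 2, 5, 1, 4]
Each d has probability 1/5, so the pmf of τ is: f(1) = 1/5, f(2) = 1/5, f(4) = 2/5, f(5) = 1/5
Renewal equation for m(n) = E[N_n]: condition on τ_1 = k (if k <= n, one arrival plus a fresh copy on the remaining n−k steps): m(n) = F(n) + Σ_{k<=n} f(k)·m(n−k), where F(n) = P(τ <= n) and m(0) = 0
m(1) = F(1) = 1/5
m(2) = F(2) + f(1)·m(1) = 2/5 + 1/5·1/5 = 11/25
m(3) = F(3) + f(1)·m(2) + f(2)·m(1) = 2/5 + 1/5·11/25 + 1/5·1/5 = 66/125
m(4) = F(4) + f(1)·m(3) + f(2)·m(2) = 4/5 + 1/5·66/125 + 1/5·11/25 = 621/625
m(5) = F(5) + f(1)·m(4) + f(2)·m(3) + f(4)·m(1) = 1 + 1/5·621/625 + 1/5·66/125 + 2/5·1/5 = 4326/3125
E[N_5] = m(5) = 4326/3125

4326/3125


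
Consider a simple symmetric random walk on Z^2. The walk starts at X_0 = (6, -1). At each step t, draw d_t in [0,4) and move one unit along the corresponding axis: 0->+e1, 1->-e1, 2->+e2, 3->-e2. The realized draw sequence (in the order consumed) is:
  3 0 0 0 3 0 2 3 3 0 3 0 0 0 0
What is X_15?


t=0: X=(6, -1), d=3 → -e2, X_1=(6, -2)
t=1: X=(6, -2), d=0 → +e1, X_2=(7, -2)
t=2: X=(7, -2), d=0 → +e1, X_3=(8, -2)
t=3: X=(8, -2), d=0 → +e1, X_4=(9, -2)
t=4: X=(9, -2), d=3 → -e2, X_5=(9, -3)
t=5: X=(9, -3), d=0 → +e1, X_6=(10, -3)
t=6: X=(10, -3), d=2 → +e2, X_7=(10, -2)
t=7: X=(10, -2), d=3 → -e2, X_8=(10, -3)
t=8: X=(10, -3), d=3 → -e2, X_9=(10, -4)
t=9: X=(10, -4), d=0 → +e1, X_10=(11, -4)
t=10: X=(11, -4), d=3 → -e2, X_11=(11, -5)
t=11: X=(11, -5), d=0 → +e1, X_12=(12, -5)
t=12: X=(12, -5), d=0 → +e1, X_13=(13, -5)
t=13: X=(13, -5), d=0 → +e1, X_14=(14, -5)
t=14: X=(14, -5), d=0 → +e1, X_15=(15, -5)

(15, -5)


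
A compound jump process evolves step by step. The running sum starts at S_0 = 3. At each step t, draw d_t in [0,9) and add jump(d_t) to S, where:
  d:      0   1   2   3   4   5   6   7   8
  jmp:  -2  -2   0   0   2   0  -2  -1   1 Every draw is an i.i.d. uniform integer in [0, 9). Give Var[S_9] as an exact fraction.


Outcome values over d=0..8: [-2, -2, 0, 0, 2, 0, -2, -1, 1]
Σy = -4, Σy² = 18, M = 9
μ = -4/9 = -4/9,  σ² = 18/9 − (-4/9)² = 146/81
Independent increments: Var[S_9] = 9·σ² = 9·(146/81) = 146/9

146/9


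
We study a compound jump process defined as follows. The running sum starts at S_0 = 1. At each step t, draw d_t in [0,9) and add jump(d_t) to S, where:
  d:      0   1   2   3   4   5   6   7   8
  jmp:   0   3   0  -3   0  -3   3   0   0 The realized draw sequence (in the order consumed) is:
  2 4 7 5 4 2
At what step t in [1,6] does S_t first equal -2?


t=0: S=1, d=2, jump=0, S_1=1
t=1: S=1, d=4, jump=0, S_2=1
t=2: S=1, d=7, jump=0, S_3=1
t=3: S=1, d=5, jump=-3, S_4=-2
t=4: S=-2, d=4, jump=0, S_5=-2
t=5: S=-2, d=2, jump=0, S_6=-2

4


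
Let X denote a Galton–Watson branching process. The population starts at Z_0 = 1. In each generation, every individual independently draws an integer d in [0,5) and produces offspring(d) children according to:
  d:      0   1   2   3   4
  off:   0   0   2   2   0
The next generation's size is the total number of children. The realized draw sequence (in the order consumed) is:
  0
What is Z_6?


0

gen 0: Z_0=1, draws=[0], offspring=[0], Z_1=0
gen 1: Z_1=0, draws=[], offspring=[], Z_2=0
gen 2: Z_2=0, draws=[], offspring=[], Z_3=0
gen 3: Z_3=0, draws=[], offspring=[], Z_4=0
gen 4: Z_4=0, draws=[], offspring=[], Z_5=0
gen 5: Z_5=0, draws=[], offspring=[], Z_6=0


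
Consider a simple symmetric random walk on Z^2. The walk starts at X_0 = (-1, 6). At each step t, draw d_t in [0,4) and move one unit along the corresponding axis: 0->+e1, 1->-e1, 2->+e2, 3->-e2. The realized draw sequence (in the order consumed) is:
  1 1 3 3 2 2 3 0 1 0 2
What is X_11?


t=0: X=(-1, 6), d=1 → -e1, X_1=(-2, 6)
t=1: X=(-2, 6), d=1 → -e1, X_2=(-3, 6)
t=2: X=(-3, 6), d=3 → -e2, X_3=(-3, 5)
t=3: X=(-3, 5), d=3 → -e2, X_4=(-3, 4)
t=4: X=(-3, 4), d=2 → +e2, X_5=(-3, 5)
t=5: X=(-3, 5), d=2 → +e2, X_6=(-3, 6)
t=6: X=(-3, 6), d=3 → -e2, X_7=(-3, 5)
t=7: X=(-3, 5), d=0 → +e1, X_8=(-2, 5)
t=8: X=(-2, 5), d=1 → -e1, X_9=(-3, 5)
t=9: X=(-3, 5), d=0 → +e1, X_10=(-2, 5)
t=10: X=(-2, 5), d=2 → +e2, X_11=(-2, 6)

(-2, 6)


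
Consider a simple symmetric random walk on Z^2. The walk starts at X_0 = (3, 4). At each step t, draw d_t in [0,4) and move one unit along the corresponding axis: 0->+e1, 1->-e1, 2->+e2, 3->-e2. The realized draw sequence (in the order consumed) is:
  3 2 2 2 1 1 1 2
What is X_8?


(0, 7)

t=0: X=(3, 4), d=3 → -e2, X_1=(3, 3)
t=1: X=(3, 3), d=2 → +e2, X_2=(3, 4)
t=2: X=(3, 4), d=2 → +e2, X_3=(3, 5)
t=3: X=(3, 5), d=2 → +e2, X_4=(3, 6)
t=4: X=(3, 6), d=1 → -e1, X_5=(2, 6)
t=5: X=(2, 6), d=1 → -e1, X_6=(1, 6)
t=6: X=(1, 6), d=1 → -e1, X_7=(0, 6)
t=7: X=(0, 6), d=2 → +e2, X_8=(0, 7)


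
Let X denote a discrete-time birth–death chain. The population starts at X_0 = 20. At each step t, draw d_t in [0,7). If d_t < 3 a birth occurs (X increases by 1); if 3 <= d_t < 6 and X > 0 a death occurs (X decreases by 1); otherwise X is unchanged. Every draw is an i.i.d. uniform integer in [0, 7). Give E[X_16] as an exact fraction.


20

X can drop by at most 1 per step and X_0 = 20 > T = 16, so X_t >= 20 − t >= 4 > 0 for every t <= 16: the floor at 0 (the 'and X > 0' condition) never binds. Hence X_16 = X_0 + Σ_{t<16} Y_t with i.i.d. increments Y_t = y(d_t) ∈ {+1, −1, 0}.
Outcome values over d=0..6: [1, 1, 1, -1, -1, -1, 0]
Σy = 0, Σy² = 6, M = 7
μ = 0/7 = 0,  σ² = 6/7 − (0)² = 6/7
E[X_16] = 20 + 16·(0) = 20


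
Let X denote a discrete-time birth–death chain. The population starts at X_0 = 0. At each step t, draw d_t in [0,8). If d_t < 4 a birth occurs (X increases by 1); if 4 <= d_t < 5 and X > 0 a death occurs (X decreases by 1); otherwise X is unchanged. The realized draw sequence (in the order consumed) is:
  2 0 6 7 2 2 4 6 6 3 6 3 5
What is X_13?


t=0: X=0, d=2 → birth, X_1=1
t=1: X=1, d=0 → birth, X_2=2
t=2: X=2, d=6 → hold, X_3=2
t=3: X=2, d=7 → hold, X_4=2
t=4: X=2, d=2 → birth, X_5=3
t=5: X=3, d=2 → birth, X_6=4
t=6: X=4, d=4 → death, X_7=3
t=7: X=3, d=6 → hold, X_8=3
t=8: X=3, d=6 → hold, X_9=3
t=9: X=3, d=3 → birth, X_10=4
t=10: X=4, d=6 → hold, X_11=4
t=11: X=4, d=3 → birth, X_12=5
t=12: X=5, d=5 → hold, X_13=5

5


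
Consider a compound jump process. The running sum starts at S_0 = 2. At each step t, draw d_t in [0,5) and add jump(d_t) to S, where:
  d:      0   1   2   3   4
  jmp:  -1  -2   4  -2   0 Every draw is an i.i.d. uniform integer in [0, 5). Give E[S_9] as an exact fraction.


1/5

Outcome values over d=0..4: [-1, -2, 4, -2, 0]
Σy = -1, Σy² = 25, M = 5
μ = -1/5 = -1/5,  σ² = 25/5 − (-1/5)² = 124/25
E[S_9] = 2 + 9·(-1/5) = 1/5


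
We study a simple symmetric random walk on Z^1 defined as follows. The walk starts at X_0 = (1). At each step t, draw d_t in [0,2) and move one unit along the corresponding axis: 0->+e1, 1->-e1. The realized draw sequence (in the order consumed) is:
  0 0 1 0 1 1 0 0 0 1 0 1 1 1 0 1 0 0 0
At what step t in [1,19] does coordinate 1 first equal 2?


t=0: X=(1), d=0 → +e1, X_1=(2)
t=1: X=(2), d=0 → +e1, X_2=(3)
t=2: X=(3), d=1 → -e1, X_3=(2)
t=3: X=(2), d=0 → +e1, X_4=(3)
t=4: X=(3), d=1 → -e1, X_5=(2)
t=5: X=(2), d=1 → -e1, X_6=(1)
t=6: X=(1), d=0 → +e1, X_7=(2)
t=7: X=(2), d=0 → +e1, X_8=(3)
t=8: X=(3), d=0 → +e1, X_9=(4)
t=9: X=(4), d=1 → -e1, X_10=(3)
t=10: X=(3), d=0 → +e1, X_11=(4)
t=11: X=(4), d=1 → -e1, X_12=(3)
t=12: X=(3), d=1 → -e1, X_13=(2)
t=13: X=(2), d=1 → -e1, X_14=(1)
t=14: X=(1), d=0 → +e1, X_15=(2)
t=15: X=(2), d=1 → -e1, X_16=(1)
t=16: X=(1), d=0 → +e1, X_17=(2)
t=17: X=(2), d=0 → +e1, X_18=(3)
t=18: X=(3), d=0 → +e1, X_19=(4)

1


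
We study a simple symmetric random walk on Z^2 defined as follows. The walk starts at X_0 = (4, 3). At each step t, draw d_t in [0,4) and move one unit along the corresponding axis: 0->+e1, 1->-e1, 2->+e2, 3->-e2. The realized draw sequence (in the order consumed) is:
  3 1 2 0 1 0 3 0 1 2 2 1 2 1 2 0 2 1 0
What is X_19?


t=0: X=(4, 3), d=3 → -e2, X_1=(4, 2)
t=1: X=(4, 2), d=1 → -e1, X_2=(3, 2)
t=2: X=(3, 2), d=2 → +e2, X_3=(3, 3)
t=3: X=(3, 3), d=0 → +e1, X_4=(4, 3)
t=4: X=(4, 3), d=1 → -e1, X_5=(3, 3)
t=5: X=(3, 3), d=0 → +e1, X_6=(4, 3)
t=6: X=(4, 3), d=3 → -e2, X_7=(4, 2)
t=7: X=(4, 2), d=0 → +e1, X_8=(5, 2)
t=8: X=(5, 2), d=1 → -e1, X_9=(4, 2)
t=9: X=(4, 2), d=2 → +e2, X_10=(4, 3)
t=10: X=(4, 3), d=2 → +e2, X_11=(4, 4)
t=11: X=(4, 4), d=1 → -e1, X_12=(3, 4)
t=12: X=(3, 4), d=2 → +e2, X_13=(3, 5)
t=13: X=(3, 5), d=1 → -e1, X_14=(2, 5)
t=14: X=(2, 5), d=2 → +e2, X_15=(2, 6)
t=15: X=(2, 6), d=0 → +e1, X_16=(3, 6)
t=16: X=(3, 6), d=2 → +e2, X_17=(3, 7)
t=17: X=(3, 7), d=1 → -e1, X_18=(2, 7)
t=18: X=(2, 7), d=0 → +e1, X_19=(3, 7)

(3, 7)


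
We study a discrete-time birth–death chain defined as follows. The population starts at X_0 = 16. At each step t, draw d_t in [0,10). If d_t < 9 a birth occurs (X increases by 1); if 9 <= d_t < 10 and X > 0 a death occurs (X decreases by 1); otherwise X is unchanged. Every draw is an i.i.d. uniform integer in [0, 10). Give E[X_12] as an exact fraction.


X can drop by at most 1 per step and X_0 = 16 > T = 12, so X_t >= 16 − t >= 4 > 0 for every t <= 12: the floor at 0 (the 'and X > 0' condition) never binds. Hence X_12 = X_0 + Σ_{t<12} Y_t with i.i.d. increments Y_t = y(d_t) ∈ {+1, −1, 0}.
Outcome values over d=0..9: [1, 1, 1, 1, 1, 1, 1, 1, 1, -1]
Σy = 8, Σy² = 10, M = 10
μ = 8/10 = 4/5,  σ² = 10/10 − (4/5)² = 9/25
E[X_12] = 16 + 12·(4/5) = 128/5

128/5


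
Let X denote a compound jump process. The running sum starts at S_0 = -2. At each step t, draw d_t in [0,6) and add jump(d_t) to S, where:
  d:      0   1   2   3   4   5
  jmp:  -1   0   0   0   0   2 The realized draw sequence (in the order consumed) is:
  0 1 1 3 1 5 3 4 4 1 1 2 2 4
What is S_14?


t=0: S=-2, d=0, jump=-1, S_1=-3
t=1: S=-3, d=1, jump=0, S_2=-3
t=2: S=-3, d=1, jump=0, S_3=-3
t=3: S=-3, d=3, jump=0, S_4=-3
t=4: S=-3, d=1, jump=0, S_5=-3
t=5: S=-3, d=5, jump=2, S_6=-1
t=6: S=-1, d=3, jump=0, S_7=-1
t=7: S=-1, d=4, jump=0, S_8=-1
t=8: S=-1, d=4, jump=0, S_9=-1
t=9: S=-1, d=1, jump=0, S_10=-1
t=10: S=-1, d=1, jump=0, S_11=-1
t=11: S=-1, d=2, jump=0, S_12=-1
t=12: S=-1, d=2, jump=0, S_13=-1
t=13: S=-1, d=4, jump=0, S_14=-1

-1


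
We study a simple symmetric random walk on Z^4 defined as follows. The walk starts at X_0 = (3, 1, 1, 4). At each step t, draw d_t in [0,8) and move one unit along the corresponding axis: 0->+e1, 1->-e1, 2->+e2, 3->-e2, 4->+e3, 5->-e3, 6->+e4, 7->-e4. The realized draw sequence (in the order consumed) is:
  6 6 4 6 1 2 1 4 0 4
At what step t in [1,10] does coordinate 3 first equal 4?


t=0: X=(3, 1, 1, 4), d=6 → +e4, X_1=(3, 1, 1, 5)
t=1: X=(3, 1, 1, 5), d=6 → +e4, X_2=(3, 1, 1, 6)
t=2: X=(3, 1, 1, 6), d=4 → +e3, X_3=(3, 1, 2, 6)
t=3: X=(3, 1, 2, 6), d=6 → +e4, X_4=(3, 1, 2, 7)
t=4: X=(3, 1, 2, 7), d=1 → -e1, X_5=(2, 1, 2, 7)
t=5: X=(2, 1, 2, 7), d=2 → +e2, X_6=(2, 2, 2, 7)
t=6: X=(2, 2, 2, 7), d=1 → -e1, X_7=(1, 2, 2, 7)
t=7: X=(1, 2, 2, 7), d=4 → +e3, X_8=(1, 2, 3, 7)
t=8: X=(1, 2, 3, 7), d=0 → +e1, X_9=(2, 2, 3, 7)
t=9: X=(2, 2, 3, 7), d=4 → +e3, X_10=(2, 2, 4, 7)

10


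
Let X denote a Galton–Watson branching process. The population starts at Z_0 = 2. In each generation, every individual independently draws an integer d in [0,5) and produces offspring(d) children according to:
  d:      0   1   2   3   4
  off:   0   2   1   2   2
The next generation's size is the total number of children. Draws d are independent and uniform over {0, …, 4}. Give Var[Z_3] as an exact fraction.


170912/15625

Outcome values over d=0..4: [0, 2, 1, 2, 2]
Σy = 7, Σy² = 13, M = 5
μ = 7/5 = 7/5,  σ² = 13/5 − (7/5)² = 16/25
V_0 = 0, E_0 = 2
V_1 = 16/25·E_0 + (7/5)²·V_0 = 32/25;  E_1 = 14/5
V_2 = 16/25·E_1 + (7/5)²·V_1 = 2688/625;  E_2 = 98/25
V_3 = 16/25·E_2 + (7/5)²·V_2 = 170912/15625;  E_3 = 686/125


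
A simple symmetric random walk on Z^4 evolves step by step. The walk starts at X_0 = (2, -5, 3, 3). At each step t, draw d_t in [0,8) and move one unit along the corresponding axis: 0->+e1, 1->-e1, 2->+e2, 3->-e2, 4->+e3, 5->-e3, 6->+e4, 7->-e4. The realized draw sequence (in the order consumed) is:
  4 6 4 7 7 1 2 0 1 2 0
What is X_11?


(2, -3, 5, 2)

t=0: X=(2, -5, 3, 3), d=4 → +e3, X_1=(2, -5, 4, 3)
t=1: X=(2, -5, 4, 3), d=6 → +e4, X_2=(2, -5, 4, 4)
t=2: X=(2, -5, 4, 4), d=4 → +e3, X_3=(2, -5, 5, 4)
t=3: X=(2, -5, 5, 4), d=7 → -e4, X_4=(2, -5, 5, 3)
t=4: X=(2, -5, 5, 3), d=7 → -e4, X_5=(2, -5, 5, 2)
t=5: X=(2, -5, 5, 2), d=1 → -e1, X_6=(1, -5, 5, 2)
t=6: X=(1, -5, 5, 2), d=2 → +e2, X_7=(1, -4, 5, 2)
t=7: X=(1, -4, 5, 2), d=0 → +e1, X_8=(2, -4, 5, 2)
t=8: X=(2, -4, 5, 2), d=1 → -e1, X_9=(1, -4, 5, 2)
t=9: X=(1, -4, 5, 2), d=2 → +e2, X_10=(1, -3, 5, 2)
t=10: X=(1, -3, 5, 2), d=0 → +e1, X_11=(2, -3, 5, 2)


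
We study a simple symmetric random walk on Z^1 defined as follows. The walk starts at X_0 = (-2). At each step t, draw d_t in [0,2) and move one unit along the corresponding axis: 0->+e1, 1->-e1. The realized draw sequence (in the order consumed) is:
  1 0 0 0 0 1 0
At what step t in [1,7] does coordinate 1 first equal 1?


t=0: X=(-2), d=1 → -e1, X_1=(-3)
t=1: X=(-3), d=0 → +e1, X_2=(-2)
t=2: X=(-2), d=0 → +e1, X_3=(-1)
t=3: X=(-1), d=0 → +e1, X_4=(0)
t=4: X=(0), d=0 → +e1, X_5=(1)
t=5: X=(1), d=1 → -e1, X_6=(0)
t=6: X=(0), d=0 → +e1, X_7=(1)

5


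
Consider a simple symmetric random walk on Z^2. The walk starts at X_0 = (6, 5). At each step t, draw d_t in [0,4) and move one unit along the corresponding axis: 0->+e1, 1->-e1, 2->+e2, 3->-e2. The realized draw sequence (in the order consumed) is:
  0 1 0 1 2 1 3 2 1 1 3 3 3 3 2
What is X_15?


(3, 3)

t=0: X=(6, 5), d=0 → +e1, X_1=(7, 5)
t=1: X=(7, 5), d=1 → -e1, X_2=(6, 5)
t=2: X=(6, 5), d=0 → +e1, X_3=(7, 5)
t=3: X=(7, 5), d=1 → -e1, X_4=(6, 5)
t=4: X=(6, 5), d=2 → +e2, X_5=(6, 6)
t=5: X=(6, 6), d=1 → -e1, X_6=(5, 6)
t=6: X=(5, 6), d=3 → -e2, X_7=(5, 5)
t=7: X=(5, 5), d=2 → +e2, X_8=(5, 6)
t=8: X=(5, 6), d=1 → -e1, X_9=(4, 6)
t=9: X=(4, 6), d=1 → -e1, X_10=(3, 6)
t=10: X=(3, 6), d=3 → -e2, X_11=(3, 5)
t=11: X=(3, 5), d=3 → -e2, X_12=(3, 4)
t=12: X=(3, 4), d=3 → -e2, X_13=(3, 3)
t=13: X=(3, 3), d=3 → -e2, X_14=(3, 2)
t=14: X=(3, 2), d=2 → +e2, X_15=(3, 3)


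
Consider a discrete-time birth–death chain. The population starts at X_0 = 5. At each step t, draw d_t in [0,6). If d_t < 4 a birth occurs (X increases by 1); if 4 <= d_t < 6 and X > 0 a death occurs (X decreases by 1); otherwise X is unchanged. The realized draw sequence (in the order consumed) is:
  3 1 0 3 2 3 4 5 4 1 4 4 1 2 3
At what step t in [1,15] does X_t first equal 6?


1

t=0: X=5, d=3 → birth, X_1=6
t=1: X=6, d=1 → birth, X_2=7
t=2: X=7, d=0 → birth, X_3=8
t=3: X=8, d=3 → birth, X_4=9
t=4: X=9, d=2 → birth, X_5=10
t=5: X=10, d=3 → birth, X_6=11
t=6: X=11, d=4 → death, X_7=10
t=7: X=10, d=5 → death, X_8=9
t=8: X=9, d=4 → death, X_9=8
t=9: X=8, d=1 → birth, X_10=9
t=10: X=9, d=4 → death, X_11=8
t=11: X=8, d=4 → death, X_12=7
t=12: X=7, d=1 → birth, X_13=8
t=13: X=8, d=2 → birth, X_14=9
t=14: X=9, d=3 → birth, X_15=10


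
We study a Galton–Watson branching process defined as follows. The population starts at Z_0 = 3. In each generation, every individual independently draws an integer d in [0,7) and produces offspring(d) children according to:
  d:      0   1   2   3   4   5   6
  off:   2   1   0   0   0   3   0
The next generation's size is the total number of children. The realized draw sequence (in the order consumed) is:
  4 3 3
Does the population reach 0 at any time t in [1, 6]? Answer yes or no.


gen 0: Z_0=3, draws=[4, 3, 3], offspring=[0, 0, 0], Z_1=0
gen 1: Z_1=0, draws=[], offspring=[], Z_2=0
gen 2: Z_2=0, draws=[], offspring=[], Z_3=0
gen 3: Z_3=0, draws=[], offspring=[], Z_4=0
gen 4: Z_4=0, draws=[], offspring=[], Z_5=0
gen 5: Z_5=0, draws=[], offspring=[], Z_6=0

yes


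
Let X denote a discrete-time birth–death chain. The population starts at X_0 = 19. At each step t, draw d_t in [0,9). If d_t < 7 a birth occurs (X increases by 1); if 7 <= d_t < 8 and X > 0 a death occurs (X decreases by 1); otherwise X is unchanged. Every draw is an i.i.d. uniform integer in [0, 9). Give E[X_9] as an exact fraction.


X can drop by at most 1 per step and X_0 = 19 > T = 9, so X_t >= 19 − t >= 10 > 0 for every t <= 9: the floor at 0 (the 'and X > 0' condition) never binds. Hence X_9 = X_0 + Σ_{t<9} Y_t with i.i.d. increments Y_t = y(d_t) ∈ {+1, −1, 0}.
Outcome values over d=0..8: [1, 1, 1, 1, 1, 1, 1, -1, 0]
Σy = 6, Σy² = 8, M = 9
μ = 6/9 = 2/3,  σ² = 8/9 − (2/3)² = 4/9
E[X_9] = 19 + 9·(2/3) = 25

25


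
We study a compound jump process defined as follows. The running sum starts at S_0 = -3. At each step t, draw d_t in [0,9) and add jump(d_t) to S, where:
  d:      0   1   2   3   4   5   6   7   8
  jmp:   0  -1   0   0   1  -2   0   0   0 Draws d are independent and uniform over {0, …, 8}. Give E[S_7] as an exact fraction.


-41/9

Outcome values over d=0..8: [0, -1, 0, 0, 1, -2, 0, 0, 0]
Σy = -2, Σy² = 6, M = 9
μ = -2/9 = -2/9,  σ² = 6/9 − (-2/9)² = 50/81
E[S_7] = -3 + 7·(-2/9) = -41/9


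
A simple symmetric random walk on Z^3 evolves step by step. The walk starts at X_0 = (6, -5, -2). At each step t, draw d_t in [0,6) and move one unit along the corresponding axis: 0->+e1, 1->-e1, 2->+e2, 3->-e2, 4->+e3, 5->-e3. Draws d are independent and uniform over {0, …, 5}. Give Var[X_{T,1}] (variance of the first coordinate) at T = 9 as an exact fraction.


Outcome values over d=0..5: [1, -1, 0, 0, 0, 0]
Σy = 0, Σy² = 2, M = 6
μ = 0/6 = 0,  σ² = 2/6 − (0)² = 1/3
Independent increments: Var[X_9] = 9·σ² = 9·(1/3) = 3

3


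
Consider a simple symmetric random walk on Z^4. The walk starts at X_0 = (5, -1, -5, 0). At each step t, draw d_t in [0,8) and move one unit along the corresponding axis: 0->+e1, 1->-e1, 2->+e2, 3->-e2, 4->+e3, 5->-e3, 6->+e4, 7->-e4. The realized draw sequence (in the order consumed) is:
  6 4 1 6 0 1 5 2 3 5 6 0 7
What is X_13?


t=0: X=(5, -1, -5, 0), d=6 → +e4, X_1=(5, -1, -5, 1)
t=1: X=(5, -1, -5, 1), d=4 → +e3, X_2=(5, -1, -4, 1)
t=2: X=(5, -1, -4, 1), d=1 → -e1, X_3=(4, -1, -4, 1)
t=3: X=(4, -1, -4, 1), d=6 → +e4, X_4=(4, -1, -4, 2)
t=4: X=(4, -1, -4, 2), d=0 → +e1, X_5=(5, -1, -4, 2)
t=5: X=(5, -1, -4, 2), d=1 → -e1, X_6=(4, -1, -4, 2)
t=6: X=(4, -1, -4, 2), d=5 → -e3, X_7=(4, -1, -5, 2)
t=7: X=(4, -1, -5, 2), d=2 → +e2, X_8=(4, 0, -5, 2)
t=8: X=(4, 0, -5, 2), d=3 → -e2, X_9=(4, -1, -5, 2)
t=9: X=(4, -1, -5, 2), d=5 → -e3, X_10=(4, -1, -6, 2)
t=10: X=(4, -1, -6, 2), d=6 → +e4, X_11=(4, -1, -6, 3)
t=11: X=(4, -1, -6, 3), d=0 → +e1, X_12=(5, -1, -6, 3)
t=12: X=(5, -1, -6, 3), d=7 → -e4, X_13=(5, -1, -6, 2)

(5, -1, -6, 2)


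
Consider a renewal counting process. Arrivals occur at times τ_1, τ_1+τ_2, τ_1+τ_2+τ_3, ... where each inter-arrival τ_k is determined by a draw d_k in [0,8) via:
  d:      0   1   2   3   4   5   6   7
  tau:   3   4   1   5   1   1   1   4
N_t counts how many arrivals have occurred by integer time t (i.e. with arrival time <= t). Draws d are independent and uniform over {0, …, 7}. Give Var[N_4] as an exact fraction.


255/256

Inter-arrival values over d=0..7: [3, 4, 1, 5, 1, 1, 1, 4]
Each d has probability 1/8, so the pmf of τ is: f(1) = 1/2, f(3) = 1/8, f(4) = 1/4, f(5) = 1/8
Let p_n(j) = P(N_n = j), with p_0 = [1]. Condition on τ_1: p_n(0) = P(τ > n), and for j >= 1, p_n(j) = Σ_{k<=n} f(k)·p_{n−k}(j−1)
p_1 = [1/2, 1/2]  (j = 0..1)
p_2 = [1/2, 1/4, 1/4]  (j = 0..2)
p_3 = [3/8, 3/8, 1/8, 1/8]  (j = 0..3)
p_4 = [1/8, 1/2, 1/4, 1/16, 1/16]  (j = 0..4)
E[N_4] = Σ j·p_4(j) = 23/16;  E[N_4²] = Σ j²·p_4(j) = 49/16
Var[N_4] = 49/16 − (23/16)² = 255/256


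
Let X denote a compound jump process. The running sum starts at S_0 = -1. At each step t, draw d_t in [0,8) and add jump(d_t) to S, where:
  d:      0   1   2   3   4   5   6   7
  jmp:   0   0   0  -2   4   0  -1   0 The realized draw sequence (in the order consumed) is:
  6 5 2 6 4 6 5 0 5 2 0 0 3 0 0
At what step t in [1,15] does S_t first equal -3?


4

t=0: S=-1, d=6, jump=-1, S_1=-2
t=1: S=-2, d=5, jump=0, S_2=-2
t=2: S=-2, d=2, jump=0, S_3=-2
t=3: S=-2, d=6, jump=-1, S_4=-3
t=4: S=-3, d=4, jump=4, S_5=1
t=5: S=1, d=6, jump=-1, S_6=0
t=6: S=0, d=5, jump=0, S_7=0
t=7: S=0, d=0, jump=0, S_8=0
t=8: S=0, d=5, jump=0, S_9=0
t=9: S=0, d=2, jump=0, S_10=0
t=10: S=0, d=0, jump=0, S_11=0
t=11: S=0, d=0, jump=0, S_12=0
t=12: S=0, d=3, jump=-2, S_13=-2
t=13: S=-2, d=0, jump=0, S_14=-2
t=14: S=-2, d=0, jump=0, S_15=-2


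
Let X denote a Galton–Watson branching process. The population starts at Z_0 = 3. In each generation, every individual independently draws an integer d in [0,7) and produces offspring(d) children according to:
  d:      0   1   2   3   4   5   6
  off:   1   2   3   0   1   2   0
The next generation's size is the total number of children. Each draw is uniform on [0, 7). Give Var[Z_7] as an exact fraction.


Outcome values over d=0..6: [1, 2, 3, 0, 1, 2, 0]
Σy = 9, Σy² = 19, M = 7
μ = 9/7 = 9/7,  σ² = 19/7 − (9/7)² = 52/49
V_0 = 0, E_0 = 3
V_1 = 52/49·E_0 + (9/7)²·V_0 = 156/49;  E_1 = 27/7
V_2 = 52/49·E_1 + (9/7)²·V_1 = 22464/2401;  E_2 = 243/49
V_3 = 52/49·E_2 + (9/7)²·V_2 = 2438748/117649;  E_3 = 2187/343
V_4 = 52/49·E_3 + (9/7)²·V_3 = 236545920/5764801;  E_4 = 19683/2401
V_5 = 52/49·E_4 + (9/7)²·V_4 = 21617681436/282475249;  E_5 = 177147/16807
V_6 = 52/49·E_5 + (9/7)²·V_5 = 1905852297024/13841287201;  E_6 = 1594323/117649
V_7 = 52/49·E_6 + (9/7)²·V_6 = 164127702403548/678223072849;  E_7 = 14348907/823543

164127702403548/678223072849


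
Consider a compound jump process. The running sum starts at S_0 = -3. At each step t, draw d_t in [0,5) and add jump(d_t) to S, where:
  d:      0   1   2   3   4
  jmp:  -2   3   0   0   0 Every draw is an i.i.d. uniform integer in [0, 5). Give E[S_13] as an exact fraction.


-2/5

Outcome values over d=0..4: [-2, 3, 0, 0, 0]
Σy = 1, Σy² = 13, M = 5
μ = 1/5 = 1/5,  σ² = 13/5 − (1/5)² = 64/25
E[S_13] = -3 + 13·(1/5) = -2/5


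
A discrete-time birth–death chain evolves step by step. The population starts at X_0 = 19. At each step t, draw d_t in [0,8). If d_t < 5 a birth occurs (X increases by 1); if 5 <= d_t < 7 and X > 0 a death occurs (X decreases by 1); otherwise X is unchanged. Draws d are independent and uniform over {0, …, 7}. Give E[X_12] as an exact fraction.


X can drop by at most 1 per step and X_0 = 19 > T = 12, so X_t >= 19 − t >= 7 > 0 for every t <= 12: the floor at 0 (the 'and X > 0' condition) never binds. Hence X_12 = X_0 + Σ_{t<12} Y_t with i.i.d. increments Y_t = y(d_t) ∈ {+1, −1, 0}.
Outcome values over d=0..7: [1, 1, 1, 1, 1, -1, -1, 0]
Σy = 3, Σy² = 7, M = 8
μ = 3/8 = 3/8,  σ² = 7/8 − (3/8)² = 47/64
E[X_12] = 19 + 12·(3/8) = 47/2

47/2


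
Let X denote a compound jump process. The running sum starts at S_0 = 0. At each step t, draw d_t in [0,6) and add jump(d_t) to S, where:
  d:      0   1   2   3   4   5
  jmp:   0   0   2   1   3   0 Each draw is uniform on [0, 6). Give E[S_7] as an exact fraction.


Outcome values over d=0..5: [0, 0, 2, 1, 3, 0]
Σy = 6, Σy² = 14, M = 6
μ = 6/6 = 1,  σ² = 14/6 − (1)² = 4/3
E[S_7] = 0 + 7·(1) = 7

7


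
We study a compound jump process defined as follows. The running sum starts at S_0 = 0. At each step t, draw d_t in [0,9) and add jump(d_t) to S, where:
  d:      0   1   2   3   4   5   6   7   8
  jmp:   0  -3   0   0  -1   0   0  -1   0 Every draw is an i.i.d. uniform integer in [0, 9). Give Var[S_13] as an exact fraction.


Outcome values over d=0..8: [0, -3, 0, 0, -1, 0, 0, -1, 0]
Σy = -5, Σy² = 11, M = 9
μ = -5/9 = -5/9,  σ² = 11/9 − (-5/9)² = 74/81
Independent increments: Var[S_13] = 13·σ² = 13·(74/81) = 962/81

962/81


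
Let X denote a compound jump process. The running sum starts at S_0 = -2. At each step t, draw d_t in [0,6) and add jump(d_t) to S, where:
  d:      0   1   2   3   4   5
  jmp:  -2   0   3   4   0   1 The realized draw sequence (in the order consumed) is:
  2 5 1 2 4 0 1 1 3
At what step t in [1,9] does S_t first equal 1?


1

t=0: S=-2, d=2, jump=3, S_1=1
t=1: S=1, d=5, jump=1, S_2=2
t=2: S=2, d=1, jump=0, S_3=2
t=3: S=2, d=2, jump=3, S_4=5
t=4: S=5, d=4, jump=0, S_5=5
t=5: S=5, d=0, jump=-2, S_6=3
t=6: S=3, d=1, jump=0, S_7=3
t=7: S=3, d=1, jump=0, S_8=3
t=8: S=3, d=3, jump=4, S_9=7


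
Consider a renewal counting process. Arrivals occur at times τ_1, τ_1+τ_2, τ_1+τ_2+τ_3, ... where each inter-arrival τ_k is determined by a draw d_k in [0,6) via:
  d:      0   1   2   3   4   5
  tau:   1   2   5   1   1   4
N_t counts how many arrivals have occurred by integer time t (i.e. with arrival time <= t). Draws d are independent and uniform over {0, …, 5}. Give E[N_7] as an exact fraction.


1141/384

Inter-arrival values over d=0..5: [1, 2, 5, 1, 1, 4]
Each d has probability 1/6, so the pmf of τ is: f(1) = 1/2, f(2) = 1/6, f(4) = 1/6, f(5) = 1/6
Renewal equation for m(n) = E[N_n]: condition on τ_1 = k (if k <= n, one arrival plus a fresh copy on the remaining n−k steps): m(n) = F(n) + Σ_{k<=n} f(k)·m(n−k), where F(n) = P(τ <= n) and m(0) = 0
m(1) = F(1) = 1/2
m(2) = F(2) + f(1)·m(1) = 2/3 + 1/2·1/2 = 11/12
m(3) = F(3) + f(1)·m(2) + f(2)·m(1) = 2/3 + 1/2·11/12 + 1/6·1/2 = 29/24
m(4) = F(4) + f(1)·m(3) + f(2)·m(2) = 5/6 + 1/2·29/24 + 1/6·11/12 = 229/144
m(5) = F(5) + f(1)·m(4) + f(2)·m(3) + f(4)·m(1) = 1 + 1/2·229/144 + 1/6·29/24 + 1/6·1/2 = 599/288
m(6) = F(6) + f(1)·m(5) + f(2)·m(4) + f(4)·m(2) + f(5)·m(1) = 1 + 1/2·599/288 + 1/6·229/144 + 1/6·11/12 + 1/6·1/2 = 4391/1728
m(7) = F(7) + f(1)·m(6) + f(2)·m(5) + f(4)·m(3) + f(5)·m(2) = 1 + 1/2·4391/1728 + 1/6·599/288 + 1/6·29/24 + 1/6·11/12 = 1141/384
E[N_7] = m(7) = 1141/384


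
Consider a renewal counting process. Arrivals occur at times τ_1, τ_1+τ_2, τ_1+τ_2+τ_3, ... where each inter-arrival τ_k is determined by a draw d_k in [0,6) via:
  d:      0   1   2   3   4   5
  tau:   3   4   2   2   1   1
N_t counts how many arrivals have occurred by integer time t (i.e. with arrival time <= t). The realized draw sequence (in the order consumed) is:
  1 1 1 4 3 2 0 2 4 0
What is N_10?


draw d_1=1: τ_1=4, arrival time A_1=4
draw d_2=1: τ_2=4, arrival time A_2=8
draw d_3=1: τ_3=4, arrival time A_3=12
draw d_4=4: τ_4=1, arrival time A_4=13
draw d_5=3: τ_5=2, arrival time A_5=15
draw d_6=2: τ_6=2, arrival time A_6=17
draw d_7=0: τ_7=3, arrival time A_7=20
draw d_8=2: τ_8=2, arrival time A_8=22
draw d_9=4: τ_9=1, arrival time A_9=23
draw d_10=0: τ_10=3, arrival time A_10=26
N_t over t=0..10: 0:0 1:0 2:0 3:0 4:1 5:1 6:1 7:1 8:2 9:2 10:2

2


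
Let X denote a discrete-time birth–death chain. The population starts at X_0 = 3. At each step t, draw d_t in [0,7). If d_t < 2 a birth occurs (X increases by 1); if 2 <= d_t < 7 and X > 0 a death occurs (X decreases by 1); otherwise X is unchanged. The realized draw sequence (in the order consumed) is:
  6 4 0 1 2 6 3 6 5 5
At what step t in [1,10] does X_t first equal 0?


7

t=0: X=3, d=6 → death, X_1=2
t=1: X=2, d=4 → death, X_2=1
t=2: X=1, d=0 → birth, X_3=2
t=3: X=2, d=1 → birth, X_4=3
t=4: X=3, d=2 → death, X_5=2
t=5: X=2, d=6 → death, X_6=1
t=6: X=1, d=3 → death, X_7=0
t=7: X=0, d=6 → hold, X_8=0
t=8: X=0, d=5 → hold, X_9=0
t=9: X=0, d=5 → hold, X_10=0


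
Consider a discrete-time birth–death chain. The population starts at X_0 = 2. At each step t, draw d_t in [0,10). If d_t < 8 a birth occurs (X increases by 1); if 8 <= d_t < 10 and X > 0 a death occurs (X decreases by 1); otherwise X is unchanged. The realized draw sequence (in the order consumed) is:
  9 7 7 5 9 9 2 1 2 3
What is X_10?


t=0: X=2, d=9 → death, X_1=1
t=1: X=1, d=7 → birth, X_2=2
t=2: X=2, d=7 → birth, X_3=3
t=3: X=3, d=5 → birth, X_4=4
t=4: X=4, d=9 → death, X_5=3
t=5: X=3, d=9 → death, X_6=2
t=6: X=2, d=2 → birth, X_7=3
t=7: X=3, d=1 → birth, X_8=4
t=8: X=4, d=2 → birth, X_9=5
t=9: X=5, d=3 → birth, X_10=6

6


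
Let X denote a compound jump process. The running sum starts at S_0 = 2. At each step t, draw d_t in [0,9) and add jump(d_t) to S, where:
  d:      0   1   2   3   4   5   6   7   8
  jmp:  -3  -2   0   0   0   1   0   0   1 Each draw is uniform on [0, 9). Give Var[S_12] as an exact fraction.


Outcome values over d=0..8: [-3, -2, 0, 0, 0, 1, 0, 0, 1]
Σy = -3, Σy² = 15, M = 9
μ = -3/9 = -1/3,  σ² = 15/9 − (-1/3)² = 14/9
Independent increments: Var[S_12] = 12·σ² = 12·(14/9) = 56/3

56/3


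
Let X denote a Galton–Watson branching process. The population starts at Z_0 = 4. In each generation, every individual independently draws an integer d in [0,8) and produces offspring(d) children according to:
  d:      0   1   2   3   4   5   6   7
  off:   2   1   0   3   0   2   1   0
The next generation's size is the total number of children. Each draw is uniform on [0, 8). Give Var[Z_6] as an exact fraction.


1129022017263/17179869184

Outcome values over d=0..7: [2, 1, 0, 3, 0, 2, 1, 0]
Σy = 9, Σy² = 19, M = 8
μ = 9/8 = 9/8,  σ² = 19/8 − (9/8)² = 71/64
V_0 = 0, E_0 = 4
V_1 = 71/64·E_0 + (9/8)²·V_0 = 71/16;  E_1 = 9/2
V_2 = 71/64·E_1 + (9/8)²·V_1 = 10863/1024;  E_2 = 81/16
V_3 = 71/64·E_2 + (9/8)²·V_2 = 1247967/65536;  E_3 = 729/128
V_4 = 71/64·E_3 + (9/8)²·V_3 = 127585935/4194304;  E_4 = 6561/1024
V_5 = 71/64·E_4 + (9/8)²·V_4 = 12242504511/268435456;  E_5 = 59049/8192
V_6 = 71/64·E_5 + (9/8)²·V_5 = 1129022017263/17179869184;  E_6 = 531441/65536


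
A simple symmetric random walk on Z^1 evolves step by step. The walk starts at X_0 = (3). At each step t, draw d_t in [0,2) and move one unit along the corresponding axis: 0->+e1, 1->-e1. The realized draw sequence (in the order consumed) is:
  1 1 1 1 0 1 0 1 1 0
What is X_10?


(-1)

t=0: X=(3), d=1 → -e1, X_1=(2)
t=1: X=(2), d=1 → -e1, X_2=(1)
t=2: X=(1), d=1 → -e1, X_3=(0)
t=3: X=(0), d=1 → -e1, X_4=(-1)
t=4: X=(-1), d=0 → +e1, X_5=(0)
t=5: X=(0), d=1 → -e1, X_6=(-1)
t=6: X=(-1), d=0 → +e1, X_7=(0)
t=7: X=(0), d=1 → -e1, X_8=(-1)
t=8: X=(-1), d=1 → -e1, X_9=(-2)
t=9: X=(-2), d=0 → +e1, X_10=(-1)


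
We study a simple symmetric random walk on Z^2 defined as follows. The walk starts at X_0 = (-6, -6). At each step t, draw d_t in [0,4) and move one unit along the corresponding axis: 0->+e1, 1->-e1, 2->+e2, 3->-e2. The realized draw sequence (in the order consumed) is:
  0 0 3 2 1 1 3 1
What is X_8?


(-7, -7)

t=0: X=(-6, -6), d=0 → +e1, X_1=(-5, -6)
t=1: X=(-5, -6), d=0 → +e1, X_2=(-4, -6)
t=2: X=(-4, -6), d=3 → -e2, X_3=(-4, -7)
t=3: X=(-4, -7), d=2 → +e2, X_4=(-4, -6)
t=4: X=(-4, -6), d=1 → -e1, X_5=(-5, -6)
t=5: X=(-5, -6), d=1 → -e1, X_6=(-6, -6)
t=6: X=(-6, -6), d=3 → -e2, X_7=(-6, -7)
t=7: X=(-6, -7), d=1 → -e1, X_8=(-7, -7)


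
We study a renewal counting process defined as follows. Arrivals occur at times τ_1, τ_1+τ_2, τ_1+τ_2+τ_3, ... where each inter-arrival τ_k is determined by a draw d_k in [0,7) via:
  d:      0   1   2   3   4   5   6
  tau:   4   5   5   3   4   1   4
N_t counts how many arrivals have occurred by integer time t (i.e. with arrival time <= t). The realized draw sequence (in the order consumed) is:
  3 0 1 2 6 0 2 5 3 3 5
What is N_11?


draw d_1=3: τ_1=3, arrival time A_1=3
draw d_2=0: τ_2=4, arrival time A_2=7
draw d_3=1: τ_3=5, arrival time A_3=12
draw d_4=2: τ_4=5, arrival time A_4=17
draw d_5=6: τ_5=4, arrival time A_5=21
draw d_6=0: τ_6=4, arrival time A_6=25
draw d_7=2: τ_7=5, arrival time A_7=30
draw d_8=5: τ_8=1, arrival time A_8=31
draw d_9=3: τ_9=3, arrival time A_9=34
draw d_10=3: τ_10=3, arrival time A_10=37
draw d_11=5: τ_11=1, arrival time A_11=38
N_t over t=0..11: 0:0 1:0 2:0 3:1 4:1 5:1 6:1 7:2 8:2 9:2 10:2 11:2

2


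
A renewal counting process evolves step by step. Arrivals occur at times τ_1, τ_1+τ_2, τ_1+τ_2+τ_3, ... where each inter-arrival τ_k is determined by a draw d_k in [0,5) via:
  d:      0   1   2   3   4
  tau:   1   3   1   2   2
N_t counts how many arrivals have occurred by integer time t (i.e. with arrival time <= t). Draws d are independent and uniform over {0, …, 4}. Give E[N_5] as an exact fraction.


Inter-arrival values over d=0..4: [1, 3, 1, 2, 2]
Each d has probability 1/5, so the pmf of τ is: f(1) = 2/5, f(2) = 2/5, f(3) = 1/5
Renewal equation for m(n) = E[N_n]: condition on τ_1 = k (if k <= n, one arrival plus a fresh copy on the remaining n−k steps): m(n) = F(n) + Σ_{k<=n} f(k)·m(n−k), where F(n) = P(τ <= n) and m(0) = 0
m(1) = F(1) = 2/5
m(2) = F(2) + f(1)·m(1) = 4/5 + 2/5·2/5 = 24/25
m(3) = F(3) + f(1)·m(2) + f(2)·m(1) = 1 + 2/5·24/25 + 2/5·2/5 = 193/125
m(4) = F(4) + f(1)·m(3) + f(2)·m(2) + f(3)·m(1) = 1 + 2/5·193/125 + 2/5·24/25 + 1/5·2/5 = 1301/625
m(5) = F(5) + f(1)·m(4) + f(2)·m(3) + f(3)·m(2) = 1 + 2/5·1301/625 + 2/5·193/125 + 1/5·24/25 = 8257/3125
E[N_5] = m(5) = 8257/3125

8257/3125


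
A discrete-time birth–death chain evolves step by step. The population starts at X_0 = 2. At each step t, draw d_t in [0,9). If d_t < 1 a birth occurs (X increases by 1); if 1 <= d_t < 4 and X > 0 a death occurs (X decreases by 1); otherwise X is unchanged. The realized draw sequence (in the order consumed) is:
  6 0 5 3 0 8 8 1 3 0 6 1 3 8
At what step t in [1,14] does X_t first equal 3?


t=0: X=2, d=6 → hold, X_1=2
t=1: X=2, d=0 → birth, X_2=3
t=2: X=3, d=5 → hold, X_3=3
t=3: X=3, d=3 → death, X_4=2
t=4: X=2, d=0 → birth, X_5=3
t=5: X=3, d=8 → hold, X_6=3
t=6: X=3, d=8 → hold, X_7=3
t=7: X=3, d=1 → death, X_8=2
t=8: X=2, d=3 → death, X_9=1
t=9: X=1, d=0 → birth, X_10=2
t=10: X=2, d=6 → hold, X_11=2
t=11: X=2, d=1 → death, X_12=1
t=12: X=1, d=3 → death, X_13=0
t=13: X=0, d=8 → hold, X_14=0

2
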